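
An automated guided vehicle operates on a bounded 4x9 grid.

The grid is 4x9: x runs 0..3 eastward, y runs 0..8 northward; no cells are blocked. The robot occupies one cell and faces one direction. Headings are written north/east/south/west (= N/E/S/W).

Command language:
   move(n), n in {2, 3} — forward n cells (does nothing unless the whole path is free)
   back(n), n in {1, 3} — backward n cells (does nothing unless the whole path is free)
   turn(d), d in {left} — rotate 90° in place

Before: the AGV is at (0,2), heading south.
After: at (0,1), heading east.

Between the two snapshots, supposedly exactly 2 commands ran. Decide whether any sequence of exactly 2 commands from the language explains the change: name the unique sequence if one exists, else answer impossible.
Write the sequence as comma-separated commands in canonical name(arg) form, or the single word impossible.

impossible

all 25 sequences checked — none match.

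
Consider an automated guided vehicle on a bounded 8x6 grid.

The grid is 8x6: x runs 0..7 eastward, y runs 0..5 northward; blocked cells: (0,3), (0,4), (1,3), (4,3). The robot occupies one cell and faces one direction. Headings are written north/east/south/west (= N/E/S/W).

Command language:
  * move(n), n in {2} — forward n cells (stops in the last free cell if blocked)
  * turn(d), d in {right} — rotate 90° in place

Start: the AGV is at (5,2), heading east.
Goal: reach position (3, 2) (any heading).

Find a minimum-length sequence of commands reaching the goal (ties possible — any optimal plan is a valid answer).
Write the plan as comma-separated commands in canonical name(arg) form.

start: at (5,2), heading east
t=1 turn(right) ⇒ at (5,2), heading south
t=2 turn(right) ⇒ at (5,2), heading west
t=3 move(2) ⇒ at (3,2), heading west
shorter routes all fall short; 3 is best.

turn(right), turn(right), move(2)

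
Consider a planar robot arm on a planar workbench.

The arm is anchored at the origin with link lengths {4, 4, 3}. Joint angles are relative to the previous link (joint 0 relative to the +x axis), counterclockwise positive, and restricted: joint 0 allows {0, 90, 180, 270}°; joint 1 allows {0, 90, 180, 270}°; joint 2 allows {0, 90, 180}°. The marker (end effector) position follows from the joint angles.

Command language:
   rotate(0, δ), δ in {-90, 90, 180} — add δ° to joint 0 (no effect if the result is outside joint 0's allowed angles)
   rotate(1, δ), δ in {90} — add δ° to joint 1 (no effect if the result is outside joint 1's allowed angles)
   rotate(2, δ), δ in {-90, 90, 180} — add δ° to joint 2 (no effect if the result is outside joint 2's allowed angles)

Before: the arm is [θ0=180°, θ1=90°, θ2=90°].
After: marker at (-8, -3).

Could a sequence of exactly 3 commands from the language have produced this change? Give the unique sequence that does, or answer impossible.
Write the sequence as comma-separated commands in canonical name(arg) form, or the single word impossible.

from: [θ0=180°, θ1=90°, θ2=90°]
t=1 rotate(1, 90) ⇒ [θ0=180°, θ1=180°, θ2=90°]
t=2 rotate(1, 90) ⇒ [θ0=180°, θ1=270°, θ2=90°]
t=3 rotate(1, 90) ⇒ [θ0=180°, θ1=0°, θ2=90°]
all 343 alternatives checked — unique.

rotate(1, 90), rotate(1, 90), rotate(1, 90)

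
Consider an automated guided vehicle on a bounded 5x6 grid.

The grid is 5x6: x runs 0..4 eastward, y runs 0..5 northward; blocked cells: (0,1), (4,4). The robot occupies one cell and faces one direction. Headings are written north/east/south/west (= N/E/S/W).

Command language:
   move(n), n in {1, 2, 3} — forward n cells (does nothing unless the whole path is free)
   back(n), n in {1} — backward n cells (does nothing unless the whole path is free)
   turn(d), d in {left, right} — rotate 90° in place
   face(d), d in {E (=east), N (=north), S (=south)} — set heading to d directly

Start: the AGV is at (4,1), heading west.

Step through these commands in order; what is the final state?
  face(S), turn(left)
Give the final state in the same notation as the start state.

at (4,1), heading east

initial: at (4,1), heading west
[1] after face(S): at (4,1), heading south
[2] after turn(left): at (4,1), heading east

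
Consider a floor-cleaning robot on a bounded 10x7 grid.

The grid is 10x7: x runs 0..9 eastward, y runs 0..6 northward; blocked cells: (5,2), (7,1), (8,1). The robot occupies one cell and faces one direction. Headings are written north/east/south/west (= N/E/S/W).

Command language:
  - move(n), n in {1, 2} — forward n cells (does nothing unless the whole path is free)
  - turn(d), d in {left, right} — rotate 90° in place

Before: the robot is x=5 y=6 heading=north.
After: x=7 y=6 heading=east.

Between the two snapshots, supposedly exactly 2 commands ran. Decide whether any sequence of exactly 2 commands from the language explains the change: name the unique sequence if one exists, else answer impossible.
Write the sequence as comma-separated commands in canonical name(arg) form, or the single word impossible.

key: running move(2) before turn(right) would end elsewhere — order is forced
initial: x=5 y=6 heading=north
t=1 turn(right) ⇒ x=5 y=6 heading=east
t=2 move(2) ⇒ x=7 y=6 heading=east
no other 2-command option fits: unique.

turn(right), move(2)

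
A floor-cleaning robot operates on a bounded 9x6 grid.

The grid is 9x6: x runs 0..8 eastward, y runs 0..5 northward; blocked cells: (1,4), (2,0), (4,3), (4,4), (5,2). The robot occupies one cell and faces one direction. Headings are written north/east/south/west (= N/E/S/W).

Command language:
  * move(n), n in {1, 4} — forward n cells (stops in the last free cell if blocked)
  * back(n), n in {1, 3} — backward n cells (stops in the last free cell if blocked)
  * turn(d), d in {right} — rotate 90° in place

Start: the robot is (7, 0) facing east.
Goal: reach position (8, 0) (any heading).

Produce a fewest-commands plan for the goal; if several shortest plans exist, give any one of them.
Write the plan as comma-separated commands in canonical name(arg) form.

from: (7, 0) facing east
step 1 (move(4)): (8, 0) facing east
minimal: 1 command(s), checked below 1.

move(4)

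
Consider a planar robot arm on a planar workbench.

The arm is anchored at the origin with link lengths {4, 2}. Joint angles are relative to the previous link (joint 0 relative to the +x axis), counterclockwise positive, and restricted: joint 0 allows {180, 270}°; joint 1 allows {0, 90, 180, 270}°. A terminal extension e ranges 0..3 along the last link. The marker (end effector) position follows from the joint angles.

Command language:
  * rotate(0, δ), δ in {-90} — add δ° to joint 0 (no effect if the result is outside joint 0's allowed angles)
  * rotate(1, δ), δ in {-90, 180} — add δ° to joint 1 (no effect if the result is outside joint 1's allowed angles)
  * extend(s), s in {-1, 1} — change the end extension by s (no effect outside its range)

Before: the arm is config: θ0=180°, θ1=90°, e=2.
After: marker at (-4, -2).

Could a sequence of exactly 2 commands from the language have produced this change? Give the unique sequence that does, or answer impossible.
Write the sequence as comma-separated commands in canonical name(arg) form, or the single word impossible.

start: config: θ0=180°, θ1=90°, e=2
[1] after extend(-1): config: θ0=180°, θ1=90°, e=1
[2] after extend(-1): config: θ0=180°, θ1=90°, e=0
no other 2-command option fits: unique.

extend(-1), extend(-1)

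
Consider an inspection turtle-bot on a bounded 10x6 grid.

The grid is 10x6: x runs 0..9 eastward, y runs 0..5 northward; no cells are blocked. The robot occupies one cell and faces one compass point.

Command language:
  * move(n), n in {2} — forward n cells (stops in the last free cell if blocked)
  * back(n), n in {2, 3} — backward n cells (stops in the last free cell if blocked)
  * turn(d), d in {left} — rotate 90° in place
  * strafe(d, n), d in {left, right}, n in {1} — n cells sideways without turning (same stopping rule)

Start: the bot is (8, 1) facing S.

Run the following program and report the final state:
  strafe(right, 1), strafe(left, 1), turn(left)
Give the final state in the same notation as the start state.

(8, 1) facing E

initial: (8, 1) facing S
1. strafe(right, 1) → (7, 1) facing S
2. strafe(left, 1) → (8, 1) facing S
3. turn(left) → (8, 1) facing E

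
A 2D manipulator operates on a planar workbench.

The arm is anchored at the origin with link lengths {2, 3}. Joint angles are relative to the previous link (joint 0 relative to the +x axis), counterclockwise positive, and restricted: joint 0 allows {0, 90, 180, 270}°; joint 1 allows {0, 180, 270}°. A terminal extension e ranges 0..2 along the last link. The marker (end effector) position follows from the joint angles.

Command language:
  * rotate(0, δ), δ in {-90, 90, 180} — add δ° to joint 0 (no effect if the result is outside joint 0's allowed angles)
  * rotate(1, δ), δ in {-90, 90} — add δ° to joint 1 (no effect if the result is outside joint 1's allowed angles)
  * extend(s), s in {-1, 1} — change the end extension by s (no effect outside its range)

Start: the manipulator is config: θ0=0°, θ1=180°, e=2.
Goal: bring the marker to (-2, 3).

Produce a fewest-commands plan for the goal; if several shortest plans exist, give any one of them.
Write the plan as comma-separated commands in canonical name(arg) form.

from: config: θ0=0°, θ1=180°, e=2
step 1 (rotate(0, 180)): config: θ0=180°, θ1=180°, e=2
step 2 (extend(-1)): config: θ0=180°, θ1=180°, e=1
step 3 (extend(-1)): config: θ0=180°, θ1=180°, e=0
step 4 (rotate(1, 90)): config: θ0=180°, θ1=270°, e=0
shorter routes all fall short; 4 is best.

rotate(0, 180), extend(-1), extend(-1), rotate(1, 90)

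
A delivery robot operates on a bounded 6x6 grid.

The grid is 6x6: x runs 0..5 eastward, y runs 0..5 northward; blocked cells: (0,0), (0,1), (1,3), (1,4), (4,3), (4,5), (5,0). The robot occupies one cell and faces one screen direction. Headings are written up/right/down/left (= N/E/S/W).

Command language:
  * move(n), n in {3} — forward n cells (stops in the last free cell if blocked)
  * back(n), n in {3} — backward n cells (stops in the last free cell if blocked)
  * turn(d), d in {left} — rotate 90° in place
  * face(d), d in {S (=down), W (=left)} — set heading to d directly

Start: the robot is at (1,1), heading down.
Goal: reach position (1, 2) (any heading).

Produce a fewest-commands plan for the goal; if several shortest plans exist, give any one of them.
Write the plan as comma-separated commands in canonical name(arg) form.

begin: at (1,1), heading down
t=1 back(3) ⇒ at (1,2), heading down
no 0-step plan works, so 1 is optimal.

back(3)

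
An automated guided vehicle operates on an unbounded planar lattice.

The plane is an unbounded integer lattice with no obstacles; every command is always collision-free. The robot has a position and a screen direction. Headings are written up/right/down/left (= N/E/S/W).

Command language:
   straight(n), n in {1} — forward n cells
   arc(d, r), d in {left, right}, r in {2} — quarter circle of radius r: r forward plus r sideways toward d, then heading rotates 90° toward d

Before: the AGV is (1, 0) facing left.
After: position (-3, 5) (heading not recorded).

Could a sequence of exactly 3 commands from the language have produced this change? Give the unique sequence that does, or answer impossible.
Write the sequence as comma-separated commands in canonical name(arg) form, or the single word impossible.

key: running arc(left, 2) before arc(right, 2) would end elsewhere — order is forced
start: (1, 0) facing left
step 1 (arc(right, 2)): (-1, 2) facing up
step 2 (straight(1)): (-1, 3) facing up
step 3 (arc(left, 2)): (-3, 5) facing left
no rival 3-sequence matches.

arc(right, 2), straight(1), arc(left, 2)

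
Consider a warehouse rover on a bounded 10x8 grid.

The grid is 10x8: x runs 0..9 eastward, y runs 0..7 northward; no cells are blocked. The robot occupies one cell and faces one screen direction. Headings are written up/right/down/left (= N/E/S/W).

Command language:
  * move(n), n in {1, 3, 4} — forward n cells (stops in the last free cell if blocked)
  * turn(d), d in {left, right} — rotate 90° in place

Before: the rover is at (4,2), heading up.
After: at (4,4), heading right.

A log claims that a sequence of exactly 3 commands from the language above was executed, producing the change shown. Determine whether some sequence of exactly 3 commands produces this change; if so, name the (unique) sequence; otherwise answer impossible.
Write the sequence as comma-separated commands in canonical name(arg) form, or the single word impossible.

key: cell and facing (now E) both changed — the 3 commands mix motion and turning
from: at (4,2), heading up
[1] after move(1): at (4,3), heading up
[2] after move(1): at (4,4), heading up
[3] after turn(right): at (4,4), heading right
no rival 3-sequence matches.

move(1), move(1), turn(right)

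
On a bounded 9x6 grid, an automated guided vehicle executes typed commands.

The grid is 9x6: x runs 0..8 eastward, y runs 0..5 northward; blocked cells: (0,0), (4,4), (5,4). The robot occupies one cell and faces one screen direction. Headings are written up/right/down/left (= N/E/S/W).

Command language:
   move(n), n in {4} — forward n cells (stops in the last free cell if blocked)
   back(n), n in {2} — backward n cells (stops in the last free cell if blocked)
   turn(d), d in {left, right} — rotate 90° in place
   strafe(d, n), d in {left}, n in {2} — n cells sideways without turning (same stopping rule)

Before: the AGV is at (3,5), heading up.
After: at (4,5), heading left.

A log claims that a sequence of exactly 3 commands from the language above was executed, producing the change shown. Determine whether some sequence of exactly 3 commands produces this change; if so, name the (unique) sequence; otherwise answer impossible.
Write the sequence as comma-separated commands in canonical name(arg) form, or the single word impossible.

impossible

no 3-step route produces this change.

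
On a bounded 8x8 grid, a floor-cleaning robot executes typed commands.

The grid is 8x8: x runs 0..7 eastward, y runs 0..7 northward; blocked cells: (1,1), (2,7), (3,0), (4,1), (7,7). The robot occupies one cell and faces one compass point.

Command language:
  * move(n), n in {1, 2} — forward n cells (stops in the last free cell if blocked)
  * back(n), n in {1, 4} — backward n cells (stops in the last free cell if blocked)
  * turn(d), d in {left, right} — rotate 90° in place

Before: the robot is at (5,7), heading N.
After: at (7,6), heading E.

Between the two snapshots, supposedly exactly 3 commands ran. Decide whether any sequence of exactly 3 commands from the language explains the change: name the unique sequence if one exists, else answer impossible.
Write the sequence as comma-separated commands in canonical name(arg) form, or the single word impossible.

back(1), turn(right), move(2)

key: order matters: swapping back(1) and move(2) lands elsewhere
begin: at (5,7), heading N
1. back(1) → at (5,6), heading N
2. turn(right) → at (5,6), heading E
3. move(2) → at (7,6), heading E
no other 3-command option fits: unique.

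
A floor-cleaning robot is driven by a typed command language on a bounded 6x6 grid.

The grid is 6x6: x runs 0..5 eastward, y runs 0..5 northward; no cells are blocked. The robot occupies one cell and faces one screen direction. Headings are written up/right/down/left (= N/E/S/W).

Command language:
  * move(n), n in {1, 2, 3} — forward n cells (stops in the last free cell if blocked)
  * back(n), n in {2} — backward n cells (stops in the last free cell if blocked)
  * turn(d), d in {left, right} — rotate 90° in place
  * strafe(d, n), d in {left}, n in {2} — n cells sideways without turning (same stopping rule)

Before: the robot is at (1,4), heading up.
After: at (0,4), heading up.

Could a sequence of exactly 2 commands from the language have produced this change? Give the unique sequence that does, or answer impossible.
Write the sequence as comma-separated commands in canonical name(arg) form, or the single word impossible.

strafe(left, 2), strafe(left, 2)

key: still facing N at the end — nothing in the sequence rotates
initial: at (1,4), heading up
step 1 (strafe(left, 2)): at (0,4), heading up
step 2 (strafe(left, 2)): at (0,4), heading up
uniquely the one of 49 2-step routes that fits.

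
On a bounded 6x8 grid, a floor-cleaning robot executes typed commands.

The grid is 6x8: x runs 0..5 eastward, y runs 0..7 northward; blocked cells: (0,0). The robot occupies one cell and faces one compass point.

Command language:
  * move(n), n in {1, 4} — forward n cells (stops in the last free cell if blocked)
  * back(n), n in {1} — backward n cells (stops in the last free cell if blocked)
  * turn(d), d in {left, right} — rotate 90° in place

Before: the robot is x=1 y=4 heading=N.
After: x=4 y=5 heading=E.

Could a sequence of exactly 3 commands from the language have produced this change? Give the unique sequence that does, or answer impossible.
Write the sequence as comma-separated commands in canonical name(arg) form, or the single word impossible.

impossible

all 125 sequences checked — none match.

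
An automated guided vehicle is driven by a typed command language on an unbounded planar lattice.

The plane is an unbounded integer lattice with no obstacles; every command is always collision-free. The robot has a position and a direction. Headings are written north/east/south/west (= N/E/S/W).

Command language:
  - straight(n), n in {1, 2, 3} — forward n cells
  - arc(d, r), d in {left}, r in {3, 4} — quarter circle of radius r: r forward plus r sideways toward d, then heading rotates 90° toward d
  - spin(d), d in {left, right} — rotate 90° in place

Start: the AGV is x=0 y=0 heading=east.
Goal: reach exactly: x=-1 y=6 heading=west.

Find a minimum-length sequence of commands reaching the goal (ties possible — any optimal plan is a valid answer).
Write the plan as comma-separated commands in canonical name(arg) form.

from: x=0 y=0 heading=east
step 1 (arc(left, 3)): x=3 y=3 heading=north
step 2 (arc(left, 3)): x=0 y=6 heading=west
step 3 (straight(1)): x=-1 y=6 heading=west
nothing shorter than 3 reaches the goal.

arc(left, 3), arc(left, 3), straight(1)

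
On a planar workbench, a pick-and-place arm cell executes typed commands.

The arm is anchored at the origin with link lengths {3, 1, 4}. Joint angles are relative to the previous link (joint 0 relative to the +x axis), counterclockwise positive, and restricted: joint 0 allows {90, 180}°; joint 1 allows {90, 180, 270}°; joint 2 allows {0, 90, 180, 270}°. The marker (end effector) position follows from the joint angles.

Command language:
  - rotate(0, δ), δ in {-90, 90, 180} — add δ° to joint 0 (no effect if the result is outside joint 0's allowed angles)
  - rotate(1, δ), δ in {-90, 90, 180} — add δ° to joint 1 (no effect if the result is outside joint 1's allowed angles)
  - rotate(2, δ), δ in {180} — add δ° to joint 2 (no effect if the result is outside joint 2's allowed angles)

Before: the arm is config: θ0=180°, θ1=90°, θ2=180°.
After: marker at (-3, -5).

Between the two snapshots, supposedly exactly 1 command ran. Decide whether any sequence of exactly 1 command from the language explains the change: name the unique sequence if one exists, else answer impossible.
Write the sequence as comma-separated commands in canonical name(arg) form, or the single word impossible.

rotate(2, 180)

t0: config: θ0=180°, θ1=90°, θ2=180°
step 1 (rotate(2, 180)): config: θ0=180°, θ1=90°, θ2=0°
uniquely the one of 7 1-step routes that fits.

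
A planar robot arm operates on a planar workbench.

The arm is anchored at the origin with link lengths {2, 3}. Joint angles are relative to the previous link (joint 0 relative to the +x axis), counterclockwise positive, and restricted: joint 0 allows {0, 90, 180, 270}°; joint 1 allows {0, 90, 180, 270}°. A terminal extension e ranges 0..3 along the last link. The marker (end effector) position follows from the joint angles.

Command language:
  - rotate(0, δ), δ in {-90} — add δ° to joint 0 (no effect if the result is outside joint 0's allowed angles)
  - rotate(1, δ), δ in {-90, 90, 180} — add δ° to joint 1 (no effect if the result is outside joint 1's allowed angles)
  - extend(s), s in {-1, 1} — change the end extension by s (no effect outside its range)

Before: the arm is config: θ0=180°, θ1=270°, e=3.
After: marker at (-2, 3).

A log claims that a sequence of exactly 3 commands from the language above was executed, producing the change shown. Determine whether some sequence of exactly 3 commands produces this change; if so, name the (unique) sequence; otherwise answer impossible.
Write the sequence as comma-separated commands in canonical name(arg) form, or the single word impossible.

extend(-1), extend(-1), extend(-1)

initial: config: θ0=180°, θ1=270°, e=3
1. extend(-1) → config: θ0=180°, θ1=270°, e=2
2. extend(-1) → config: θ0=180°, θ1=270°, e=1
3. extend(-1) → config: θ0=180°, θ1=270°, e=0
no other 3-command option fits: unique.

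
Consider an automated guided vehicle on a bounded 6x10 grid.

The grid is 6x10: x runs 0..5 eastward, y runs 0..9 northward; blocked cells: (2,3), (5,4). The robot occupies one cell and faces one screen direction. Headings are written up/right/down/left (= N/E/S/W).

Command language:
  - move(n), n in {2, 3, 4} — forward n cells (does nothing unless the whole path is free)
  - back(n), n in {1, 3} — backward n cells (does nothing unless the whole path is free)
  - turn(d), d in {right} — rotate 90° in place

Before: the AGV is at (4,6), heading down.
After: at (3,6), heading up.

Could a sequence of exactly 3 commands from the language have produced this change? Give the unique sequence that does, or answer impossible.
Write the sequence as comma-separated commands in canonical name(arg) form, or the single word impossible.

impossible

checked all 3-command options: none fits.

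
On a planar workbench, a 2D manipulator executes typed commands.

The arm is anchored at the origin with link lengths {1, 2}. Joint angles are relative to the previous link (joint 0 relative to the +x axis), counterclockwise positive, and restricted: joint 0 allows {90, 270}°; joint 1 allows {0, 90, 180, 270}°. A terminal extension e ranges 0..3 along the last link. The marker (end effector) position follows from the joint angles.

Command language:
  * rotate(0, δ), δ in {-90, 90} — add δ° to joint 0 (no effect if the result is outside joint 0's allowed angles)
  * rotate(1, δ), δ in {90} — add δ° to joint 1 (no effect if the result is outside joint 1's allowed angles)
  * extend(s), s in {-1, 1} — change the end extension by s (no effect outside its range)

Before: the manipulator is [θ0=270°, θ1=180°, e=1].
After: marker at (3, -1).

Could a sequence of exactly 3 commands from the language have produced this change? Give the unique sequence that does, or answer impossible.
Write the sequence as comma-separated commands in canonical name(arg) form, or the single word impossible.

rotate(1, 90), rotate(1, 90), rotate(1, 90)

begin: [θ0=270°, θ1=180°, e=1]
1. rotate(1, 90) → [θ0=270°, θ1=270°, e=1]
2. rotate(1, 90) → [θ0=270°, θ1=0°, e=1]
3. rotate(1, 90) → [θ0=270°, θ1=90°, e=1]
all 125 alternatives checked — unique.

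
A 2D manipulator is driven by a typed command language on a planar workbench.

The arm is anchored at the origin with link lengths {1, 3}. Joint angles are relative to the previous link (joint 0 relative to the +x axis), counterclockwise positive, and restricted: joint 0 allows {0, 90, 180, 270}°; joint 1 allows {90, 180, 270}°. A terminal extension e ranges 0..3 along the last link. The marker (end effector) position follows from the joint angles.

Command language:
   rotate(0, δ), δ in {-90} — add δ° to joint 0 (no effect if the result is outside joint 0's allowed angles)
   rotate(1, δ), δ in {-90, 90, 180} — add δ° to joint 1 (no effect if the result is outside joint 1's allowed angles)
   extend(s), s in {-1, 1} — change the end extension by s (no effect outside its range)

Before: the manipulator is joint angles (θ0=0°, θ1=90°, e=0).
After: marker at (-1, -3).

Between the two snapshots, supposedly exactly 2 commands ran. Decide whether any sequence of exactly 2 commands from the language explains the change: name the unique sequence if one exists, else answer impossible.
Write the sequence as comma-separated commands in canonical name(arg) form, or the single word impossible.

initial: joint angles (θ0=0°, θ1=90°, e=0)
t=1 rotate(0, -90) ⇒ joint angles (θ0=270°, θ1=90°, e=0)
t=2 rotate(0, -90) ⇒ joint angles (θ0=180°, θ1=90°, e=0)
no rival 2-sequence matches.

rotate(0, -90), rotate(0, -90)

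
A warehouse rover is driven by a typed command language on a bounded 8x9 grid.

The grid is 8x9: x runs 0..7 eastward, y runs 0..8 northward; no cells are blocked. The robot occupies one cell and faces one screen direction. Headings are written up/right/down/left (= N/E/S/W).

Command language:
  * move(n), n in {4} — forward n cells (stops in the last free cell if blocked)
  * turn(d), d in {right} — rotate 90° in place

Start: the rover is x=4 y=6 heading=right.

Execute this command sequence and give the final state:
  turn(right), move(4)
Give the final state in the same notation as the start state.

initial: x=4 y=6 heading=right
1. turn(right) → x=4 y=6 heading=down
2. move(4) → x=4 y=2 heading=down

x=4 y=2 heading=down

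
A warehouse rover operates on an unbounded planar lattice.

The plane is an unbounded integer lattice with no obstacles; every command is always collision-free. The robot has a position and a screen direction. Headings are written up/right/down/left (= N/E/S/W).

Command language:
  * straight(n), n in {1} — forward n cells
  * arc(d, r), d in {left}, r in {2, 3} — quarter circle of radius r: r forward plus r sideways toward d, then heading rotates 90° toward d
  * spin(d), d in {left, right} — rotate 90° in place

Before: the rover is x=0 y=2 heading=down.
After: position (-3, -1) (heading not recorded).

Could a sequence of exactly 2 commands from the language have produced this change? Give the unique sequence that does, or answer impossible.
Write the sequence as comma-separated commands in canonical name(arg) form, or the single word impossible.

key: running arc(left, 3) before spin(right) would end elsewhere — order is forced
t0: x=0 y=2 heading=down
[1] after spin(right): x=0 y=2 heading=left
[2] after arc(left, 3): x=-3 y=-1 heading=down
all 25 alternatives checked — unique.

spin(right), arc(left, 3)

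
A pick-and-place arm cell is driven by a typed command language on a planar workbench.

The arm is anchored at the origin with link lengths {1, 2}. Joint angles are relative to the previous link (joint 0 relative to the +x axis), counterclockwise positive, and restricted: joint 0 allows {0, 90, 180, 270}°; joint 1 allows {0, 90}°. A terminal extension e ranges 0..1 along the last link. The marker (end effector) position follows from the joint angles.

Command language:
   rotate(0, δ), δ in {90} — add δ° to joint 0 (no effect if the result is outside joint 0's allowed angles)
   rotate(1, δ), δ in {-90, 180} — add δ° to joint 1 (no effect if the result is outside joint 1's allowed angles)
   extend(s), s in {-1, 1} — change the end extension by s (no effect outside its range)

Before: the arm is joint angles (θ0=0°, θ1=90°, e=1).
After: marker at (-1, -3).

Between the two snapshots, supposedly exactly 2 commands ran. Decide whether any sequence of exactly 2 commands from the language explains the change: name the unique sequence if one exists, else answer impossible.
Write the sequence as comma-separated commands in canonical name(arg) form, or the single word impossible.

rotate(0, 90), rotate(0, 90)

start: joint angles (θ0=0°, θ1=90°, e=1)
[1] after rotate(0, 90): joint angles (θ0=90°, θ1=90°, e=1)
[2] after rotate(0, 90): joint angles (θ0=180°, θ1=90°, e=1)
uniquely the one of 25 2-step routes that fits.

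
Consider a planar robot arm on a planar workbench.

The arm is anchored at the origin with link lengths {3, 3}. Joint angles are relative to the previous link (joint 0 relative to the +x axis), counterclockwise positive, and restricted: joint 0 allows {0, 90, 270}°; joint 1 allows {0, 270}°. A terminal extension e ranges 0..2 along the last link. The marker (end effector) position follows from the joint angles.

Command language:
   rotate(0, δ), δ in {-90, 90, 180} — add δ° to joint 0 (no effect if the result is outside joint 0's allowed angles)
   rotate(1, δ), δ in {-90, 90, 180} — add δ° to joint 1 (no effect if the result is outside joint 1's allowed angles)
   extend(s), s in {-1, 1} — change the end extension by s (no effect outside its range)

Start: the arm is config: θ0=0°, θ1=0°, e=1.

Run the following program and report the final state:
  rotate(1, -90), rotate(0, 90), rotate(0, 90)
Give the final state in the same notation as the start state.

config: θ0=90°, θ1=270°, e=1

t0: config: θ0=0°, θ1=0°, e=1
[1] after rotate(1, -90): config: θ0=0°, θ1=270°, e=1
[2] after rotate(0, 90): config: θ0=90°, θ1=270°, e=1
[3] after rotate(0, 90): config: θ0=90°, θ1=270°, e=1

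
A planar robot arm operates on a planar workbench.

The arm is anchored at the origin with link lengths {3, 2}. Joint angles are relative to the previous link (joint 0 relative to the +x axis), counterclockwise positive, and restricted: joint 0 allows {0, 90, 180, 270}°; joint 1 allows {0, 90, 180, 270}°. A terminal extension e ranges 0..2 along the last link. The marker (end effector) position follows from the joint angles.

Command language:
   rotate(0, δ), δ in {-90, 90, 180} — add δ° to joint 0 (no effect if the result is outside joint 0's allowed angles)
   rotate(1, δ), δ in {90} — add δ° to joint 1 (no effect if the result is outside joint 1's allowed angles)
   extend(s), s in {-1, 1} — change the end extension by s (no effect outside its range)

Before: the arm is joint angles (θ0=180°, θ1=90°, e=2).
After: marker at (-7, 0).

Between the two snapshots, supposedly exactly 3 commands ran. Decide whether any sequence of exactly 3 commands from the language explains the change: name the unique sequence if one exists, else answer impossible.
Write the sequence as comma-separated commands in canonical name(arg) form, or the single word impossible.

rotate(1, 90), rotate(1, 90), rotate(1, 90)

initial: joint angles (θ0=180°, θ1=90°, e=2)
t=1 rotate(1, 90) ⇒ joint angles (θ0=180°, θ1=180°, e=2)
t=2 rotate(1, 90) ⇒ joint angles (θ0=180°, θ1=270°, e=2)
t=3 rotate(1, 90) ⇒ joint angles (θ0=180°, θ1=0°, e=2)
all 216 alternatives checked — unique.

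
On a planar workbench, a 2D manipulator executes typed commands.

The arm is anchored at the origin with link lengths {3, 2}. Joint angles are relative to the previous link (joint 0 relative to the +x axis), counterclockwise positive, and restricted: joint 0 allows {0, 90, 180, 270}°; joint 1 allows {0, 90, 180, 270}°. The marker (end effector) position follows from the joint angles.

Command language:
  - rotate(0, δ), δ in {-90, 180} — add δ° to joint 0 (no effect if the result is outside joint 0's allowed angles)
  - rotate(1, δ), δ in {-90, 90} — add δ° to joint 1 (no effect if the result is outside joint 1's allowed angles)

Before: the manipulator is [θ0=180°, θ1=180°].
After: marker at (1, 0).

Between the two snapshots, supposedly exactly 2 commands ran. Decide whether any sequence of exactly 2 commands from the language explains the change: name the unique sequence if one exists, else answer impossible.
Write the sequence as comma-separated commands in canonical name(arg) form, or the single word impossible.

t0: [θ0=180°, θ1=180°]
step 1 (rotate(0, -90)): [θ0=90°, θ1=180°]
step 2 (rotate(0, -90)): [θ0=0°, θ1=180°]
all 16 alternatives checked — unique.

rotate(0, -90), rotate(0, -90)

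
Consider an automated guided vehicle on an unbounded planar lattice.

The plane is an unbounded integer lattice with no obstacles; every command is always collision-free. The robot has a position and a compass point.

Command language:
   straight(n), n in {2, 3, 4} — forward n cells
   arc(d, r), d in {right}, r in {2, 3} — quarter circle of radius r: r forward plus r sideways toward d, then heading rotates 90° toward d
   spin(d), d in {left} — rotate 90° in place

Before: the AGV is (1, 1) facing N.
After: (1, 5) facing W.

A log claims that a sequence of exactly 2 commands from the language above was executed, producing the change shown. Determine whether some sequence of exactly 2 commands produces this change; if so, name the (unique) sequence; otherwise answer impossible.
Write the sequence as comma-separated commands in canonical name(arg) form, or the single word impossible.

key: order matters: swapping straight(4) and spin(left) lands elsewhere
from: (1, 1) facing N
1. straight(4) → (1, 5) facing N
2. spin(left) → (1, 5) facing W
all 36 alternatives checked — unique.

straight(4), spin(left)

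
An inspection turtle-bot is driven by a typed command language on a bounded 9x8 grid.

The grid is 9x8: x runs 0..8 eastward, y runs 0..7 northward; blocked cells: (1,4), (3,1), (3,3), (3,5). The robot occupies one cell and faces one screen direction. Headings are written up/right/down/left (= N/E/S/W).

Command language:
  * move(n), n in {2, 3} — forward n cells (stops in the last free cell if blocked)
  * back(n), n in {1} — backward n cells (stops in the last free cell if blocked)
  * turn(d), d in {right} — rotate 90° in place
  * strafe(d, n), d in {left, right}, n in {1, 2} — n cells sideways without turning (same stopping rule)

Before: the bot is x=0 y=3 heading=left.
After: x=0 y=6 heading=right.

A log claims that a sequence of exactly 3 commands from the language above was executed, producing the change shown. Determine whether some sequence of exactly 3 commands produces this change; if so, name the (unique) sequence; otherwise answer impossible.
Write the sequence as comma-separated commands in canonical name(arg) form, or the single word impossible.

turn(right), move(3), turn(right)

key: cell and facing (now E) both changed — the 3 commands mix motion and turning
initial: x=0 y=3 heading=left
t=1 turn(right) ⇒ x=0 y=3 heading=up
t=2 move(3) ⇒ x=0 y=6 heading=up
t=3 turn(right) ⇒ x=0 y=6 heading=right
all 512 alternatives checked — unique.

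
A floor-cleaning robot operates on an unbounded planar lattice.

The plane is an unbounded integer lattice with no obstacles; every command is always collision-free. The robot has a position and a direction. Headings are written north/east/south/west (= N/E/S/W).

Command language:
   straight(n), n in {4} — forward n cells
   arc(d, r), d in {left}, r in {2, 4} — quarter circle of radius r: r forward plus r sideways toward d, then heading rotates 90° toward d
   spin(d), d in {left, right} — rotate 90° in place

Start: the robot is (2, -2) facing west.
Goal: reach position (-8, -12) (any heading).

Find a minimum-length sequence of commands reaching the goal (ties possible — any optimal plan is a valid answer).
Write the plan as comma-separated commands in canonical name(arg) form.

straight(4), straight(4), arc(left, 2), straight(4), straight(4)

initial: (2, -2) facing west
t=1 straight(4) ⇒ (-2, -2) facing west
t=2 straight(4) ⇒ (-6, -2) facing west
t=3 arc(left, 2) ⇒ (-8, -4) facing south
t=4 straight(4) ⇒ (-8, -8) facing south
t=5 straight(4) ⇒ (-8, -12) facing south
nothing shorter than 5 reaches the goal.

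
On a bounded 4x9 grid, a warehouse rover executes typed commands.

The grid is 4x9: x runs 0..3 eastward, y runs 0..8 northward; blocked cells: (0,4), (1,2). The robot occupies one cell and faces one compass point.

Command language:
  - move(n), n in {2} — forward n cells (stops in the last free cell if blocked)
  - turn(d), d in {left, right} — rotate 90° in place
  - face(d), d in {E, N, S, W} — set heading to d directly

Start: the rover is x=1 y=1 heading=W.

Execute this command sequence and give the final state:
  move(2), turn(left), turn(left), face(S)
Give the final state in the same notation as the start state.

t0: x=1 y=1 heading=W
1. move(2) → x=0 y=1 heading=W
2. turn(left) → x=0 y=1 heading=S
3. turn(left) → x=0 y=1 heading=E
4. face(S) → x=0 y=1 heading=S

x=0 y=1 heading=S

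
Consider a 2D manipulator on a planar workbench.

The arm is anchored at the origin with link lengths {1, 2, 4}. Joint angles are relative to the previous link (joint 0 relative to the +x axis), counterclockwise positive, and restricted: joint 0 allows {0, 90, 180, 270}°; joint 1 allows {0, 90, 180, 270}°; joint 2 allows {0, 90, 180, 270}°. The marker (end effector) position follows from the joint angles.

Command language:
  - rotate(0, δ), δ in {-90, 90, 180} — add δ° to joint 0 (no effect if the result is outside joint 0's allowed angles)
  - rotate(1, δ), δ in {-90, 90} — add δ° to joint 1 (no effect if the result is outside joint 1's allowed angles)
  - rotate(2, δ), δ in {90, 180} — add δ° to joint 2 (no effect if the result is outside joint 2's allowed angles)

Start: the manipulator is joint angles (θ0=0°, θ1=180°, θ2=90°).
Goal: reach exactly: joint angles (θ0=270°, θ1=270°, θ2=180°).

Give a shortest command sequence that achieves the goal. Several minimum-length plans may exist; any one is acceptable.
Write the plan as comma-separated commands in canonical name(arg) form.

rotate(0, -90), rotate(2, 90), rotate(1, 90)

t0: joint angles (θ0=0°, θ1=180°, θ2=90°)
[1] after rotate(0, -90): joint angles (θ0=270°, θ1=180°, θ2=90°)
[2] after rotate(2, 90): joint angles (θ0=270°, θ1=180°, θ2=180°)
[3] after rotate(1, 90): joint angles (θ0=270°, θ1=270°, θ2=180°)
minimal: 3 command(s), checked below 3.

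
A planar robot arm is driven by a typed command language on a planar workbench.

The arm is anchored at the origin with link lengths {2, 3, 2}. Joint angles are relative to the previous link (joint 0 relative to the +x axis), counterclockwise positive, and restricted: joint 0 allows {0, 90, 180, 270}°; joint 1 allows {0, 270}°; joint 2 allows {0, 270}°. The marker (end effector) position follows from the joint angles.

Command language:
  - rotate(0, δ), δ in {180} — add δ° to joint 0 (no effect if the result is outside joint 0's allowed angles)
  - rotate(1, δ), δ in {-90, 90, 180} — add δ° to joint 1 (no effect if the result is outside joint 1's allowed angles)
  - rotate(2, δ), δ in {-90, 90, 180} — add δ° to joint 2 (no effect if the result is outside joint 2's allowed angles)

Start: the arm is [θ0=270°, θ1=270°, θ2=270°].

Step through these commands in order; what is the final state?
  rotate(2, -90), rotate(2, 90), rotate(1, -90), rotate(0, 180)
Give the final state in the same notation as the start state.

t0: [θ0=270°, θ1=270°, θ2=270°]
[1] after rotate(2, -90): [θ0=270°, θ1=270°, θ2=270°]
[2] after rotate(2, 90): [θ0=270°, θ1=270°, θ2=0°]
[3] after rotate(1, -90): [θ0=270°, θ1=270°, θ2=0°]
[4] after rotate(0, 180): [θ0=90°, θ1=270°, θ2=0°]

[θ0=90°, θ1=270°, θ2=0°]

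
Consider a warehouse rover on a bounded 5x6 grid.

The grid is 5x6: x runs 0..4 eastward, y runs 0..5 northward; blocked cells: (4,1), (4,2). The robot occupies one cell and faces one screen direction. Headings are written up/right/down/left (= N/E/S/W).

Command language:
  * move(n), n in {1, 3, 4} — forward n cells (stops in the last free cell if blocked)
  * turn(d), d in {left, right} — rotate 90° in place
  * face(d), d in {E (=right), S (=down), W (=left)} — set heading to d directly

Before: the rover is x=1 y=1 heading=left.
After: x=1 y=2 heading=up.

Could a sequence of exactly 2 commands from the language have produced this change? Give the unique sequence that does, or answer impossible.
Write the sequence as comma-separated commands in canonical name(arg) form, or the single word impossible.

turn(right), move(1)

key: running move(1) before turn(right) would end elsewhere — order is forced
from: x=1 y=1 heading=left
t=1 turn(right) ⇒ x=1 y=1 heading=up
t=2 move(1) ⇒ x=1 y=2 heading=up
no rival 2-sequence matches.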